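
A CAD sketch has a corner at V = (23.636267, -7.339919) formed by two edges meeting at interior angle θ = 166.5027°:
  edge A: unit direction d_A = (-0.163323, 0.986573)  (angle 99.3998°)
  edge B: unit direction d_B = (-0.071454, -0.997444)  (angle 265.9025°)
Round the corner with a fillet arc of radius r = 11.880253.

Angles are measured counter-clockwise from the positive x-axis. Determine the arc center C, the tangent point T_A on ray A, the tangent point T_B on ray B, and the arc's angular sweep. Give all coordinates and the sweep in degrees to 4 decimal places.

bisector direction at 182.6512° = (-0.998930,-0.046255)
center distance |VC| = r/sin(θ/2) = 11.880253/sin(83.2514°) = 11.963143
C = V + |VC|·bis = (11.6859,-7.8933)
T_A = V + ((C−V)·d_A)·d_A = V + 1.4058·d_A = (23.4067,-5.9530)
T_B = V + ((C−V)·d_B)·d_B = V + 1.4058·d_B = (23.5358,-8.7422)
sweep = 180° − θ = 13.4973°

center=(11.6859,-7.8933) T_A=(23.4067,-5.9530) T_B=(23.5358,-8.7422) sweep=13.4973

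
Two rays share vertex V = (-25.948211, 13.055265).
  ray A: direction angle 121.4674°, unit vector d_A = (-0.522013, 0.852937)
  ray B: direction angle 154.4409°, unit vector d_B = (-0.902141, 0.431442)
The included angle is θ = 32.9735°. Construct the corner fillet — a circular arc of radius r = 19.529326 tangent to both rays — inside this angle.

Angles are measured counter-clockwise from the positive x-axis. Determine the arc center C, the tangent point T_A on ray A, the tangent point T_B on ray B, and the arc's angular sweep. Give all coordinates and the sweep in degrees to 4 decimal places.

bisector direction at 137.9541° = (-0.742609,0.669725)
center distance |VC| = r/sin(θ/2) = 19.529326/sin(16.4868°) = 68.815244
C = V + |VC|·bis = (-77.0510,59.1426)
T_A = V + ((C−V)·d_A)·d_A = V + 65.9859·d_A = (-60.3937,69.3371)
T_B = V + ((C−V)·d_B)·d_B = V + 65.9859·d_B = (-85.4768,41.5244)
sweep = 180° − θ = 147.0265°

center=(-77.0510,59.1426) T_A=(-60.3937,69.3371) T_B=(-85.4768,41.5244) sweep=147.0265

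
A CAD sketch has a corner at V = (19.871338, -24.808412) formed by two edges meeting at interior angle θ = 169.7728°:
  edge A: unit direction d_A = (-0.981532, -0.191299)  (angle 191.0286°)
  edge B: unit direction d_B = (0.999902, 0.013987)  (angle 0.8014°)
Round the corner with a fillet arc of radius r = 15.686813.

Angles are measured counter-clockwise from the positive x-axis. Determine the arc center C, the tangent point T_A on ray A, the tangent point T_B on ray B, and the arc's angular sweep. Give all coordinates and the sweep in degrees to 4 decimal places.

center=(21.4944,-40.4741) T_A=(18.4935,-25.0770) T_B=(21.2750,-24.7888) sweep=10.2272

bisector direction at 275.9150° = (0.103053,-0.994676)
center distance |VC| = r/sin(θ/2) = 15.686813/sin(84.8864°) = 15.749497
C = V + |VC|·bis = (21.4944,-40.4741)
T_A = V + ((C−V)·d_A)·d_A = V + 1.4038·d_A = (18.4935,-25.0770)
T_B = V + ((C−V)·d_B)·d_B = V + 1.4038·d_B = (21.2750,-24.7888)
sweep = 180° − θ = 10.2272°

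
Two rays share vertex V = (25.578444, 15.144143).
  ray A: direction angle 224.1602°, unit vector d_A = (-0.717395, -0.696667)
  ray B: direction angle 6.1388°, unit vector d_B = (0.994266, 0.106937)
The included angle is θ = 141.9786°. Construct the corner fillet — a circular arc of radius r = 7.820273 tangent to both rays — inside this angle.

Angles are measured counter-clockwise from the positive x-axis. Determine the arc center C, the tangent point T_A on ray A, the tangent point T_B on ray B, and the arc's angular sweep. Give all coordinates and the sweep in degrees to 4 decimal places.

center=(29.0936,7.6568) T_A=(23.6455,13.2671) T_B=(28.2574,15.4323) sweep=38.0214

bisector direction at 295.1495° = (0.424982,-0.905202)
center distance |VC| = r/sin(θ/2) = 7.820273/sin(70.9893°) = 8.271414
C = V + |VC|·bis = (29.0936,7.6568)
T_A = V + ((C−V)·d_A)·d_A = V + 2.6944·d_A = (23.6455,13.2671)
T_B = V + ((C−V)·d_B)·d_B = V + 2.6944·d_B = (28.2574,15.4323)
sweep = 180° − θ = 38.0214°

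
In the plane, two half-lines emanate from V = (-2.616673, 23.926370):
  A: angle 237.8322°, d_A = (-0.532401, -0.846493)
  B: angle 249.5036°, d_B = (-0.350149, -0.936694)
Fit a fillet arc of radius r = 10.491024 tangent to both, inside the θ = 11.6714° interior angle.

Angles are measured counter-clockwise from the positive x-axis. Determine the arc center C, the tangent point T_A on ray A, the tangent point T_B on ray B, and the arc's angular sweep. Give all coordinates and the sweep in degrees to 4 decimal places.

bisector direction at 243.6679° = (-0.443573,-0.896238)
center distance |VC| = r/sin(θ/2) = 10.491024/sin(5.8357°) = 103.180755
C = V + |VC|·bis = (-48.3849,-68.5481)
T_A = V + ((C−V)·d_A)·d_A = V + 102.6460·d_A = (-57.2655,-62.9627)
T_B = V + ((C−V)·d_B)·d_B = V + 102.6460·d_B = (-38.5580,-72.2216)
sweep = 180° − θ = 168.3286°

center=(-48.3849,-68.5481) T_A=(-57.2655,-62.9627) T_B=(-38.5580,-72.2216) sweep=168.3286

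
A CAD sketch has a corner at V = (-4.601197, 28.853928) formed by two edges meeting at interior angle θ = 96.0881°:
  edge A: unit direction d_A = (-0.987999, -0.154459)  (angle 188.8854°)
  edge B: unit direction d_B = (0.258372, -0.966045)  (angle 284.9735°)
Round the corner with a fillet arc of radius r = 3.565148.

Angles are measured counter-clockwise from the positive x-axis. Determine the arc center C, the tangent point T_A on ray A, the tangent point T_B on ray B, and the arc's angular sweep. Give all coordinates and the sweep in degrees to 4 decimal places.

center=(-7.2172,24.8365) T_A=(-7.7678,28.3589) T_B=(-3.7731,25.7576) sweep=83.9119

bisector direction at 236.9294° = (-0.545671,-0.837999)
center distance |VC| = r/sin(θ/2) = 3.565148/sin(48.0440°) = 4.794063
C = V + |VC|·bis = (-7.2172,24.8365)
T_A = V + ((C−V)·d_A)·d_A = V + 3.2051·d_A = (-7.7678,28.3589)
T_B = V + ((C−V)·d_B)·d_B = V + 3.2051·d_B = (-3.7731,25.7576)
sweep = 180° − θ = 83.9119°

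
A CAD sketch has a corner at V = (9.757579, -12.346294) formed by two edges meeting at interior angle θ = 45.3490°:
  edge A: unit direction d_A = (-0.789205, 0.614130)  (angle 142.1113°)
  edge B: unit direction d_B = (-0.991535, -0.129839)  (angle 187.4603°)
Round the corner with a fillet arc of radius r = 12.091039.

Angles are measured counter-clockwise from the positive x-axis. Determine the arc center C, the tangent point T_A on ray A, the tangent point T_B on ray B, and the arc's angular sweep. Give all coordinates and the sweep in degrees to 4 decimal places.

bisector direction at 164.7858° = (-0.964951,0.262428)
center distance |VC| = r/sin(θ/2) = 12.091039/sin(22.6745°) = 31.364936
C = V + |VC|·bis = (-20.5081,-4.1152)
T_A = V + ((C−V)·d_A)·d_A = V + 28.9407·d_A = (-13.0826,5.4271)
T_B = V + ((C−V)·d_B)·d_B = V + 28.9407·d_B = (-18.9382,-16.1039)
sweep = 180° − θ = 134.6510°

center=(-20.5081,-4.1152) T_A=(-13.0826,5.4271) T_B=(-18.9382,-16.1039) sweep=134.6510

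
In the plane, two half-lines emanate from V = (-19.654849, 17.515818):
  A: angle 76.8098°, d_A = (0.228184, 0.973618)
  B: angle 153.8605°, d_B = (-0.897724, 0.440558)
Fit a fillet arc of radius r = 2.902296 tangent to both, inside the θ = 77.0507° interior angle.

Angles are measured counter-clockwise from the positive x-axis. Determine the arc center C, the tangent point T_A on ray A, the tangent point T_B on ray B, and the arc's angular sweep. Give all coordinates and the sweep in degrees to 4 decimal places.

bisector direction at 115.3352° = (-0.427912,0.903820)
center distance |VC| = r/sin(θ/2) = 2.902296/sin(38.5254°) = 4.659622
C = V + |VC|·bis = (-21.6488,21.7273)
T_A = V + ((C−V)·d_A)·d_A = V + 3.6454·d_A = (-18.8230,21.0650)
T_B = V + ((C−V)·d_B)·d_B = V + 3.6454·d_B = (-22.9274,19.1218)
sweep = 180° − θ = 102.9493°

center=(-21.6488,21.7273) T_A=(-18.8230,21.0650) T_B=(-22.9274,19.1218) sweep=102.9493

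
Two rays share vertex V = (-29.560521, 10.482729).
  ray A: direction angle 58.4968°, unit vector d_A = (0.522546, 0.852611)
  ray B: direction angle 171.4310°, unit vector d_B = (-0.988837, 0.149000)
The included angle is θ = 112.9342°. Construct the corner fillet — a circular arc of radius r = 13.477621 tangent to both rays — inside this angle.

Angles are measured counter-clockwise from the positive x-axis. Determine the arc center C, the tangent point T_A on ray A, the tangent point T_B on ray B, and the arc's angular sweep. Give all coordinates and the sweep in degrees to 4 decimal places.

bisector direction at 114.9639° = (-0.422047,0.906574)
center distance |VC| = r/sin(θ/2) = 13.477621/sin(56.4671°) = 16.168577
C = V + |VC|·bis = (-36.3844,25.1407)
T_A = V + ((C−V)·d_A)·d_A = V + 8.9318·d_A = (-24.8933,18.0981)
T_B = V + ((C−V)·d_B)·d_B = V + 8.9318·d_B = (-38.3926,11.8136)
sweep = 180° − θ = 67.0658°

center=(-36.3844,25.1407) T_A=(-24.8933,18.0981) T_B=(-38.3926,11.8136) sweep=67.0658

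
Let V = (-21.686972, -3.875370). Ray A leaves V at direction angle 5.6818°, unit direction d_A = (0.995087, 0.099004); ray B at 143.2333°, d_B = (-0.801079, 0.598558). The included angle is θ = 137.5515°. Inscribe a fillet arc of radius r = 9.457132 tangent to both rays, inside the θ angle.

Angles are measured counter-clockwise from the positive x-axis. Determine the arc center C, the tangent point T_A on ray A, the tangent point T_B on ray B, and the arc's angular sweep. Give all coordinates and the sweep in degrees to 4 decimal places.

center=(-18.9685,5.8989) T_A=(-18.0322,-3.5118) T_B=(-24.6292,-1.6770) sweep=42.4485

bisector direction at 74.4575° = (0.267952,0.963432)
center distance |VC| = r/sin(θ/2) = 9.457132/sin(68.7758°) = 10.145280
C = V + |VC|·bis = (-18.9685,5.8989)
T_A = V + ((C−V)·d_A)·d_A = V + 3.6728·d_A = (-18.0322,-3.5118)
T_B = V + ((C−V)·d_B)·d_B = V + 3.6728·d_B = (-24.6292,-1.6770)
sweep = 180° − θ = 42.4485°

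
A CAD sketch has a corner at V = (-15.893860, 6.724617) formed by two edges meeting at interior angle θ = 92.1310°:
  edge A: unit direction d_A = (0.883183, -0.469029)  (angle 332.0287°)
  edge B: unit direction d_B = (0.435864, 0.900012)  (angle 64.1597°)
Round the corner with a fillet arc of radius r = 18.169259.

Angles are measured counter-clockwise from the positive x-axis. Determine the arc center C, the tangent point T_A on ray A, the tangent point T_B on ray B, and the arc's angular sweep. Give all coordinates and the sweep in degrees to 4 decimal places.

center=(8.0888,14.5607) T_A=(-0.4331,-1.4861) T_B=(-8.2637,22.4800) sweep=87.8690

bisector direction at 18.0942° = (0.950547,0.310580)
center distance |VC| = r/sin(θ/2) = 18.169259/sin(46.0655°) = 25.230405
C = V + |VC|·bis = (8.0888,14.5607)
T_A = V + ((C−V)·d_A)·d_A = V + 17.5058·d_A = (-0.4331,-1.4861)
T_B = V + ((C−V)·d_B)·d_B = V + 17.5058·d_B = (-8.2637,22.4800)
sweep = 180° − θ = 87.8690°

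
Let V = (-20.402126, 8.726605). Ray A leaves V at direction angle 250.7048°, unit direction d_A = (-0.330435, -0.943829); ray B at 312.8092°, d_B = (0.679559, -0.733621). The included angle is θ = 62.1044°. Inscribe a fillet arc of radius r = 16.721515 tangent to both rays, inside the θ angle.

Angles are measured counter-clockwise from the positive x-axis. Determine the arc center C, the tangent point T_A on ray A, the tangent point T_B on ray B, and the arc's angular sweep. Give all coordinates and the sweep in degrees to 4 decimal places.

center=(-13.7967,-23.0107) T_A=(-29.5790,-17.4853) T_B=(-1.5295,-11.6475) sweep=117.8956

bisector direction at 281.7570° = (0.203761,-0.979021)
center distance |VC| = r/sin(θ/2) = 16.721515/sin(31.0522°) = 32.417421
C = V + |VC|·bis = (-13.7967,-23.0107)
T_A = V + ((C−V)·d_A)·d_A = V + 27.7719·d_A = (-29.5790,-17.4853)
T_B = V + ((C−V)·d_B)·d_B = V + 27.7719·d_B = (-1.5295,-11.6475)
sweep = 180° − θ = 117.8956°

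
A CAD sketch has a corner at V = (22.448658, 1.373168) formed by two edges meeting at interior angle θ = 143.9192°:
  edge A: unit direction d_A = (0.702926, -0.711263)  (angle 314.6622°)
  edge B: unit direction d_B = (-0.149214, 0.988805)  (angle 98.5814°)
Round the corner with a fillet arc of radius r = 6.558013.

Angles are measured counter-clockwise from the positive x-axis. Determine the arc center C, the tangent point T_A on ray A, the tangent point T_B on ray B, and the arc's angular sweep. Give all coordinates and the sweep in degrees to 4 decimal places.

bisector direction at 26.6218° = (0.893984,0.448099)
center distance |VC| = r/sin(θ/2) = 6.558013/sin(71.9596°) = 6.897085
C = V + |VC|·bis = (28.6145,4.4637)
T_A = V + ((C−V)·d_A)·d_A = V + 2.1359·d_A = (23.9501,-0.1460)
T_B = V + ((C−V)·d_B)·d_B = V + 2.1359·d_B = (22.1299,3.4852)
sweep = 180° − θ = 36.0808°

center=(28.6145,4.4637) T_A=(23.9501,-0.1460) T_B=(22.1299,3.4852) sweep=36.0808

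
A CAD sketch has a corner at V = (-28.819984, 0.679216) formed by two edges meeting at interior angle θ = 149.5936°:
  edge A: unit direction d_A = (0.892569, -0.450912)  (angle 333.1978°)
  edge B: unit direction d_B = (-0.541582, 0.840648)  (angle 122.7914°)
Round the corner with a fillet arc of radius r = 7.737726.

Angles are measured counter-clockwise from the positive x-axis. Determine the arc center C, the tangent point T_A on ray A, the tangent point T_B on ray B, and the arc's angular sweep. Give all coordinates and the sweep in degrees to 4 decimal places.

bisector direction at 47.9946° = (0.669201,0.743082)
center distance |VC| = r/sin(θ/2) = 7.737726/sin(74.7968°) = 8.018354
C = V + |VC|·bis = (-23.4541,6.6375)
T_A = V + ((C−V)·d_A)·d_A = V + 2.1028·d_A = (-26.9431,-0.2689)
T_B = V + ((C−V)·d_B)·d_B = V + 2.1028·d_B = (-29.9588,2.4469)
sweep = 180° − θ = 30.4064°

center=(-23.4541,6.6375) T_A=(-26.9431,-0.2689) T_B=(-29.9588,2.4469) sweep=30.4064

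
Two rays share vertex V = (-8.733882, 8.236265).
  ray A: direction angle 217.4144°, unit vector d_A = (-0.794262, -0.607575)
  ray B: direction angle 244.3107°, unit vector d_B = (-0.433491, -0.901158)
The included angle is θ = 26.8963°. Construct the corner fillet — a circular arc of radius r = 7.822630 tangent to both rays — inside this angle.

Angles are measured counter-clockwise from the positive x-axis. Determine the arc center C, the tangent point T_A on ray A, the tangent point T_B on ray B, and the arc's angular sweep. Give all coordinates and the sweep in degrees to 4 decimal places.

bisector direction at 230.8625° = (-0.631183,-0.775634)
center distance |VC| = r/sin(θ/2) = 7.822630/sin(13.4482°) = 33.636271
C = V + |VC|·bis = (-29.9645,-17.8532)
T_A = V + ((C−V)·d_A)·d_A = V + 32.7140·d_A = (-34.7174,-11.6400)
T_B = V + ((C−V)·d_B)·d_B = V + 32.7140·d_B = (-22.9151,-21.2442)
sweep = 180° − θ = 153.1037°

center=(-29.9645,-17.8532) T_A=(-34.7174,-11.6400) T_B=(-22.9151,-21.2442) sweep=153.1037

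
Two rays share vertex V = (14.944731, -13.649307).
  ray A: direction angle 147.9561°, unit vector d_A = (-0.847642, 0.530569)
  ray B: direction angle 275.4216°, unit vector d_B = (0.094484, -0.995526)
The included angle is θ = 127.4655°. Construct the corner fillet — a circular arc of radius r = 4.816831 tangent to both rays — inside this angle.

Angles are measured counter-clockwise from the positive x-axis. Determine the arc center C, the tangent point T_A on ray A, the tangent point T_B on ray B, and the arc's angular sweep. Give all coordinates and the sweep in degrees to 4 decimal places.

bisector direction at 211.6889° = (-0.850913,-0.525306)
center distance |VC| = r/sin(θ/2) = 4.816831/sin(63.7328°) = 5.371494
C = V + |VC|·bis = (10.3741,-16.4710)
T_A = V + ((C−V)·d_A)·d_A = V + 2.3772·d_A = (12.9297,-12.3880)
T_B = V + ((C−V)·d_B)·d_B = V + 2.3772·d_B = (15.1693,-16.0159)
sweep = 180° − θ = 52.5345°

center=(10.3741,-16.4710) T_A=(12.9297,-12.3880) T_B=(15.1693,-16.0159) sweep=52.5345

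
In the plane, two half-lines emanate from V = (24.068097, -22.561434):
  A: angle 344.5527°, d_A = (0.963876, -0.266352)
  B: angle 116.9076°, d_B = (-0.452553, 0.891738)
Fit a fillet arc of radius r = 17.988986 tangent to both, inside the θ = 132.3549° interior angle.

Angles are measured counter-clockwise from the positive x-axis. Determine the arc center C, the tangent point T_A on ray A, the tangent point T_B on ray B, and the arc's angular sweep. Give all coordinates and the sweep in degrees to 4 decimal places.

bisector direction at 50.7302° = (0.632974,0.774173)
center distance |VC| = r/sin(θ/2) = 17.988986/sin(66.1774°) = 19.664376
C = V + |VC|·bis = (36.5151,-7.3378)
T_A = V + ((C−V)·d_A)·d_A = V + 7.9425·d_A = (31.7237,-24.6769)
T_B = V + ((C−V)·d_B)·d_B = V + 7.9425·d_B = (20.4737,-15.4788)
sweep = 180° − θ = 47.6451°

center=(36.5151,-7.3378) T_A=(31.7237,-24.6769) T_B=(20.4737,-15.4788) sweep=47.6451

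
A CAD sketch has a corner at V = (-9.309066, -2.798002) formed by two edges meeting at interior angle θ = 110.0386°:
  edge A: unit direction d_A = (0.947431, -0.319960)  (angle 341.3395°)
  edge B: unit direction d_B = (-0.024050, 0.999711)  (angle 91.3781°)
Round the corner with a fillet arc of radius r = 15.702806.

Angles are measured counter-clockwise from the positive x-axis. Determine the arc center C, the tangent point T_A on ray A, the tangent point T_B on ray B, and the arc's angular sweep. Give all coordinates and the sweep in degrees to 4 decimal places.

bisector direction at 36.3588° = (0.805320,0.592840)
center distance |VC| = r/sin(θ/2) = 15.702806/sin(55.0193°) = 19.165067
C = V + |VC|·bis = (6.1250,8.5638)
T_A = V + ((C−V)·d_A)·d_A = V + 10.9873·d_A = (1.1007,-6.3135)
T_B = V + ((C−V)·d_B)·d_B = V + 10.9873·d_B = (-9.5733,8.1862)
sweep = 180° − θ = 69.9614°

center=(6.1250,8.5638) T_A=(1.1007,-6.3135) T_B=(-9.5733,8.1862) sweep=69.9614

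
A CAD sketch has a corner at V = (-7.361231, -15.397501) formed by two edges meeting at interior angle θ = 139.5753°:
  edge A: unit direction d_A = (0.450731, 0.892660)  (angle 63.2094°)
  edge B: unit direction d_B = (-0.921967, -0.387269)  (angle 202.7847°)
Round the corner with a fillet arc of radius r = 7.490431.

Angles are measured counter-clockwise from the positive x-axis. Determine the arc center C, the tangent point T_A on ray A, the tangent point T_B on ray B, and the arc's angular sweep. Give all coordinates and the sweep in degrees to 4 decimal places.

bisector direction at 132.9971° = (-0.681961,0.731389)
center distance |VC| = r/sin(θ/2) = 7.490431/sin(69.7876°) = 7.981972
C = V + |VC|·bis = (-12.8046,-9.5596)
T_A = V + ((C−V)·d_A)·d_A = V + 2.7578·d_A = (-6.1182,-12.9357)
T_B = V + ((C−V)·d_B)·d_B = V + 2.7578·d_B = (-9.9038,-16.4655)
sweep = 180° − θ = 40.4247°

center=(-12.8046,-9.5596) T_A=(-6.1182,-12.9357) T_B=(-9.9038,-16.4655) sweep=40.4247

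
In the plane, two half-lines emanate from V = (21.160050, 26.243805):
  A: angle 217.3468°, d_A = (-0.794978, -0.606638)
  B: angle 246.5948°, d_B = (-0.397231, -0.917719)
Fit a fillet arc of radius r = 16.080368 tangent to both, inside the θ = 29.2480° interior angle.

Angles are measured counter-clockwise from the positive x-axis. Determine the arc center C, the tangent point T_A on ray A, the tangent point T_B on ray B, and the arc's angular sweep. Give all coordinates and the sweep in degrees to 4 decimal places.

center=(-18.0776,-23.9254) T_A=(-27.8326,-11.1419) T_B=(-3.3204,-30.3130) sweep=150.7520

bisector direction at 231.9708° = (-0.616063,-0.787697)
center distance |VC| = r/sin(θ/2) = 16.080368/sin(14.6240°) = 63.691010
C = V + |VC|·bis = (-18.0776,-23.9254)
T_A = V + ((C−V)·d_A)·d_A = V + 61.6276·d_A = (-27.8326,-11.1419)
T_B = V + ((C−V)·d_B)·d_B = V + 61.6276·d_B = (-3.3204,-30.3130)
sweep = 180° − θ = 150.7520°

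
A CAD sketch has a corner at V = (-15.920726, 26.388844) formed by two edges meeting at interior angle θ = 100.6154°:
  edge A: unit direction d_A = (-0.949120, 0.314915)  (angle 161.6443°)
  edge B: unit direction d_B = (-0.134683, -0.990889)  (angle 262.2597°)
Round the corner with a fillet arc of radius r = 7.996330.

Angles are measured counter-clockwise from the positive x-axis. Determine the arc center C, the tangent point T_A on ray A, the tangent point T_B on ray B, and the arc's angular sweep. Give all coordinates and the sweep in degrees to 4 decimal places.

bisector direction at 211.9520° = (-0.848492,-0.529209)
center distance |VC| = r/sin(θ/2) = 7.996330/sin(50.3077°) = 10.391789
C = V + |VC|·bis = (-24.7381,20.8894)
T_A = V + ((C−V)·d_A)·d_A = V + 6.6369·d_A = (-22.2199,28.4789)
T_B = V + ((C−V)·d_B)·d_B = V + 6.6369·d_B = (-16.8146,19.8124)
sweep = 180° − θ = 79.3846°

center=(-24.7381,20.8894) T_A=(-22.2199,28.4789) T_B=(-16.8146,19.8124) sweep=79.3846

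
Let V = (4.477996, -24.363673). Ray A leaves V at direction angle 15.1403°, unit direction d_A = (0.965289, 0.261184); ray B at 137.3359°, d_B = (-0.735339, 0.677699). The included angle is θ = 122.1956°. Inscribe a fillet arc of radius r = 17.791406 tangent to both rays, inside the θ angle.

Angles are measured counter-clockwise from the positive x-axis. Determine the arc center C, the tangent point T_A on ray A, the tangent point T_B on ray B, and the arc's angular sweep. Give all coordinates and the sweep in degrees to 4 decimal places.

center=(9.3125,-4.6244) T_A=(13.9593,-21.7983) T_B=(-2.7447,-17.7071) sweep=57.8044

bisector direction at 76.2381° = (0.237888,0.971293)
center distance |VC| = r/sin(θ/2) = 17.791406/sin(61.0978°) = 20.322677
C = V + |VC|·bis = (9.3125,-4.6244)
T_A = V + ((C−V)·d_A)·d_A = V + 9.8223·d_A = (13.9593,-21.7983)
T_B = V + ((C−V)·d_B)·d_B = V + 9.8223·d_B = (-2.7447,-17.7071)
sweep = 180° − θ = 57.8044°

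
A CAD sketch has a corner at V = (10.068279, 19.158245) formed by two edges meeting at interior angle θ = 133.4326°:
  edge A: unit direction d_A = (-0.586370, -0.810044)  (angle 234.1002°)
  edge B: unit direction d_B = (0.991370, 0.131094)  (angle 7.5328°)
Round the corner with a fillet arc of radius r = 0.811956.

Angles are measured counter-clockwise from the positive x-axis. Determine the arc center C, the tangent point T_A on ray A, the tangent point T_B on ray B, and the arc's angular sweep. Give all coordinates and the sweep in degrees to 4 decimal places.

bisector direction at 300.8165° = (0.512290,-0.858812)
center distance |VC| = r/sin(θ/2) = 0.811956/sin(66.7163°) = 0.883946
C = V + |VC|·bis = (10.5211,18.3991)
T_A = V + ((C−V)·d_A)·d_A = V + 0.3494·d_A = (9.8634,18.8752)
T_B = V + ((C−V)·d_B)·d_B = V + 0.3494·d_B = (10.4147,19.2041)
sweep = 180° − θ = 46.5674°

center=(10.5211,18.3991) T_A=(9.8634,18.8752) T_B=(10.4147,19.2041) sweep=46.5674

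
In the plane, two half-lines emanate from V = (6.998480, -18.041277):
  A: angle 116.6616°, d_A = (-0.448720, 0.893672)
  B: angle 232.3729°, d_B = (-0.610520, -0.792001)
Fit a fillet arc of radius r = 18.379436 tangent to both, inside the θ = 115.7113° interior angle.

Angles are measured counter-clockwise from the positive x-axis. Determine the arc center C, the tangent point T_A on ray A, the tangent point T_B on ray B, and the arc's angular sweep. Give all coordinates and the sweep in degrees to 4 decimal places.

center=(-14.6091,-15.9673) T_A=(1.8161,-7.7200) T_B=(-0.0526,-27.1883) sweep=64.2887

bisector direction at 174.5172° = (-0.995425,0.095546)
center distance |VC| = r/sin(θ/2) = 18.379436/sin(57.8556°) = 21.706876
C = V + |VC|·bis = (-14.6091,-15.9673)
T_A = V + ((C−V)·d_A)·d_A = V + 11.5492·d_A = (1.8161,-7.7200)
T_B = V + ((C−V)·d_B)·d_B = V + 11.5492·d_B = (-0.0526,-27.1883)
sweep = 180° − θ = 64.2887°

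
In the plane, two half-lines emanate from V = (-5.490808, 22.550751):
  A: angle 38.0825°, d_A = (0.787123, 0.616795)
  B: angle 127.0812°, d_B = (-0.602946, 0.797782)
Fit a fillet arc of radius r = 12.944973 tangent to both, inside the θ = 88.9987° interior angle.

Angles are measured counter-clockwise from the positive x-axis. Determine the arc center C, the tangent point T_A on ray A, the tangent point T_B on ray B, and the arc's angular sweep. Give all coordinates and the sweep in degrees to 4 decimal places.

center=(-3.1063,40.8652) T_A=(4.8781,30.6759) T_B=(-13.4335,33.0601) sweep=91.0013

bisector direction at 82.5819° = (0.129110,0.991630)
center distance |VC| = r/sin(θ/2) = 12.944973/sin(44.4993°) = 18.469042
C = V + |VC|·bis = (-3.1063,40.8652)
T_A = V + ((C−V)·d_A)·d_A = V + 13.1732·d_A = (4.8781,30.6759)
T_B = V + ((C−V)·d_B)·d_B = V + 13.1732·d_B = (-13.4335,33.0601)
sweep = 180° − θ = 91.0013°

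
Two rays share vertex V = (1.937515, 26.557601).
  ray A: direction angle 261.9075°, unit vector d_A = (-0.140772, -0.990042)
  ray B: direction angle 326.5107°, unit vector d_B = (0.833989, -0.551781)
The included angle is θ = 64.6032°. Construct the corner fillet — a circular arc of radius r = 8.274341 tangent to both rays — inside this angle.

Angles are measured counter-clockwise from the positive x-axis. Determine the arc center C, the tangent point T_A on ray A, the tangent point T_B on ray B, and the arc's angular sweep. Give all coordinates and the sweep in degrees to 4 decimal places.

center=(8.2871,12.4352) T_A=(0.0951,13.6000) T_B=(12.8527,19.3359) sweep=115.3968

bisector direction at 294.2091° = (0.410068,-0.912055)
center distance |VC| = r/sin(θ/2) = 8.274341/sin(32.3016°) = 15.484119
C = V + |VC|·bis = (8.2871,12.4352)
T_A = V + ((C−V)·d_A)·d_A = V + 13.0879·d_A = (0.0951,13.6000)
T_B = V + ((C−V)·d_B)·d_B = V + 13.0879·d_B = (12.8527,19.3359)
sweep = 180° − θ = 115.3968°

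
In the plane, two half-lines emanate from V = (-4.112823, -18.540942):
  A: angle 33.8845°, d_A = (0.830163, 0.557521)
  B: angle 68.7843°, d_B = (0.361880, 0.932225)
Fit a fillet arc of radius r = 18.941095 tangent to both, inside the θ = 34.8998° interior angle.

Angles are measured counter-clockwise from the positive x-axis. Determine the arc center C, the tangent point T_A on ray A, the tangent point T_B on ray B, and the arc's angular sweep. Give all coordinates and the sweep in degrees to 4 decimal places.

center=(35.3504,30.7779) T_A=(45.9104,15.0537) T_B=(17.6930,37.6323) sweep=145.1002

bisector direction at 51.3344° = (0.624774,0.780806)
center distance |VC| = r/sin(θ/2) = 18.941095/sin(17.4499°) = 63.163987
C = V + |VC|·bis = (35.3504,30.7779)
T_A = V + ((C−V)·d_A)·d_A = V + 60.2572·d_A = (45.9104,15.0537)
T_B = V + ((C−V)·d_B)·d_B = V + 60.2572·d_B = (17.6930,37.6323)
sweep = 180° − θ = 145.1002°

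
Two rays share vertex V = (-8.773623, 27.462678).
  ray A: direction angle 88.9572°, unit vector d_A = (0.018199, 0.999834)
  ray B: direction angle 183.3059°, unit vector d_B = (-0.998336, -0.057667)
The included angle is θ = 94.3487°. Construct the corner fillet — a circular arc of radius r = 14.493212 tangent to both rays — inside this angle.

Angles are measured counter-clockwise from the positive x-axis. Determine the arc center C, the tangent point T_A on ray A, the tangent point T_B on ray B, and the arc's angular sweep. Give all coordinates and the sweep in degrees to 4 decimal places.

bisector direction at 136.1316° = (-0.720933,0.693005)
center distance |VC| = r/sin(θ/2) = 14.493212/sin(47.1743°) = 19.760984
C = V + |VC|·bis = (-23.0200,41.1571)
T_A = V + ((C−V)·d_A)·d_A = V + 13.4329·d_A = (-8.5292,40.8934)
T_B = V + ((C−V)·d_B)·d_B = V + 13.4329·d_B = (-22.1842,26.6880)
sweep = 180° − θ = 85.6513°

center=(-23.0200,41.1571) T_A=(-8.5292,40.8934) T_B=(-22.1842,26.6880) sweep=85.6513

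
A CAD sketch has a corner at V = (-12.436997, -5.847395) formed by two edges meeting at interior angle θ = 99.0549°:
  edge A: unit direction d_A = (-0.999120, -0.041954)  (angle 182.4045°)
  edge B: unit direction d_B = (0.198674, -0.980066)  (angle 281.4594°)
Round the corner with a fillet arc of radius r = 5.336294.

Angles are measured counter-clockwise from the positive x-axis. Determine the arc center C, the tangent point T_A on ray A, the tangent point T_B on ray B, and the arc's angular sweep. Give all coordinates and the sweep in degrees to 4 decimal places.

center=(-16.7623,-11.3700) T_A=(-16.9862,-6.0384) T_B=(-11.5324,-10.3098) sweep=80.9451

bisector direction at 231.9320° = (-0.616597,-0.787279)
center distance |VC| = r/sin(θ/2) = 5.336294/sin(49.5275°) = 7.014821
C = V + |VC|·bis = (-16.7623,-11.3700)
T_A = V + ((C−V)·d_A)·d_A = V + 4.5532·d_A = (-16.9862,-6.0384)
T_B = V + ((C−V)·d_B)·d_B = V + 4.5532·d_B = (-11.5324,-10.3098)
sweep = 180° − θ = 80.9451°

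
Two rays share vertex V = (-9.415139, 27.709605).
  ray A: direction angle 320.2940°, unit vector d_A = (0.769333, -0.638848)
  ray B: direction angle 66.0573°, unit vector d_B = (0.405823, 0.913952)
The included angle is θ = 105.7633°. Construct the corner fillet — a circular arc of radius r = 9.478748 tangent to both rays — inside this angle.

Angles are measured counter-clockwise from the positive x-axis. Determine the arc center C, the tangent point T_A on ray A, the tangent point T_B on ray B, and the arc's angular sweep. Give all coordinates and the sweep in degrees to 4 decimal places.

bisector direction at 13.1756° = (0.973676,0.227937)
center distance |VC| = r/sin(θ/2) = 9.478748/sin(52.8817°) = 11.887207
C = V + |VC|·bis = (2.1591,30.4191)
T_A = V + ((C−V)·d_A)·d_A = V + 7.1735·d_A = (-3.8963,23.1268)
T_B = V + ((C−V)·d_B)·d_B = V + 7.1735·d_B = (-6.5040,34.2658)
sweep = 180° − θ = 74.2367°

center=(2.1591,30.4191) T_A=(-3.8963,23.1268) T_B=(-6.5040,34.2658) sweep=74.2367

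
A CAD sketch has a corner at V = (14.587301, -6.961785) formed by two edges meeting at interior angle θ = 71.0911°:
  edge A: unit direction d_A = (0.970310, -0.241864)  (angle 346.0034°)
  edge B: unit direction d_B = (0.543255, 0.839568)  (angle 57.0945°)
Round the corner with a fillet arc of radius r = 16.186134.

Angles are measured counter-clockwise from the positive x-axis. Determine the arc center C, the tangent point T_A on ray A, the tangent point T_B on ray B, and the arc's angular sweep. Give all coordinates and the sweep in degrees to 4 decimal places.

center=(40.4836,3.2646) T_A=(36.5687,-12.4410) T_B=(26.8942,12.0578) sweep=108.9089

bisector direction at 21.5489° = (0.930104,0.367296)
center distance |VC| = r/sin(θ/2) = 16.186134/sin(35.5455°) = 27.842323
C = V + |VC|·bis = (40.4836,3.2646)
T_A = V + ((C−V)·d_A)·d_A = V + 22.6540·d_A = (36.5687,-12.4410)
T_B = V + ((C−V)·d_B)·d_B = V + 22.6540·d_B = (26.8942,12.0578)
sweep = 180° − θ = 108.9089°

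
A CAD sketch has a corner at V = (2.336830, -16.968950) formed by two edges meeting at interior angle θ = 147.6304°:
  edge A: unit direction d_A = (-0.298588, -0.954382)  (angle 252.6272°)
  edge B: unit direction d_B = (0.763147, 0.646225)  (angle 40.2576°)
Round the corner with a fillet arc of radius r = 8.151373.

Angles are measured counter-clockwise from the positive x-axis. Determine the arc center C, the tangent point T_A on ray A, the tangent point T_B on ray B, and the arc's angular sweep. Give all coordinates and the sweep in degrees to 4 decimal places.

bisector direction at 326.4424° = (0.833331,-0.552775)
center distance |VC| = r/sin(θ/2) = 8.151373/sin(73.8152°) = 8.487763
C = V + |VC|·bis = (9.4099,-21.6608)
T_A = V + ((C−V)·d_A)·d_A = V + 2.3658·d_A = (1.6304,-19.2269)
T_B = V + ((C−V)·d_B)·d_B = V + 2.3658·d_B = (4.1423,-15.4401)
sweep = 180° − θ = 32.3696°

center=(9.4099,-21.6608) T_A=(1.6304,-19.2269) T_B=(4.1423,-15.4401) sweep=32.3696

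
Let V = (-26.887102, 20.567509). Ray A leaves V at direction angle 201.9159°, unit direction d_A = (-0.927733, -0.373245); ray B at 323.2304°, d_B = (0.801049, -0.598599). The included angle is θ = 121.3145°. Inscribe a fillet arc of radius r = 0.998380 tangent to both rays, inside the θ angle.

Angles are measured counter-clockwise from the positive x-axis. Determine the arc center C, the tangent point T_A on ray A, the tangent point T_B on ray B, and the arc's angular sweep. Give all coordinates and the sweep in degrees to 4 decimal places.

bisector direction at 262.5731° = (-0.129260,-0.991611)
center distance |VC| = r/sin(θ/2) = 0.998380/sin(60.6572°) = 1.145320
C = V + |VC|·bis = (-27.0351,19.4318)
T_A = V + ((C−V)·d_A)·d_A = V + 0.5612·d_A = (-27.4078,20.3580)
T_B = V + ((C−V)·d_B)·d_B = V + 0.5612·d_B = (-26.4375,20.2315)
sweep = 180° − θ = 58.6855°

center=(-27.0351,19.4318) T_A=(-27.4078,20.3580) T_B=(-26.4375,20.2315) sweep=58.6855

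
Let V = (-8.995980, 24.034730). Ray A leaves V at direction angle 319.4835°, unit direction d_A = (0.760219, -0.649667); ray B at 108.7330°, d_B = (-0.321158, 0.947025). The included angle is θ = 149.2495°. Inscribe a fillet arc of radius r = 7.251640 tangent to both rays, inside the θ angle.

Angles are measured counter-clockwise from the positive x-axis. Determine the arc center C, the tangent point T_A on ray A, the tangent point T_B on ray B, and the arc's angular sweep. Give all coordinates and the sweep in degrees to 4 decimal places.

bisector direction at 34.1082° = (0.827980,0.560758)
center distance |VC| = r/sin(θ/2) = 7.251640/sin(74.6248°) = 7.520810
C = V + |VC|·bis = (-2.7689,28.2521)
T_A = V + ((C−V)·d_A)·d_A = V + 1.9941·d_A = (-7.4801,22.7393)
T_B = V + ((C−V)·d_B)·d_B = V + 1.9941·d_B = (-9.6364,25.9232)
sweep = 180° − θ = 30.7505°

center=(-2.7689,28.2521) T_A=(-7.4801,22.7393) T_B=(-9.6364,25.9232) sweep=30.7505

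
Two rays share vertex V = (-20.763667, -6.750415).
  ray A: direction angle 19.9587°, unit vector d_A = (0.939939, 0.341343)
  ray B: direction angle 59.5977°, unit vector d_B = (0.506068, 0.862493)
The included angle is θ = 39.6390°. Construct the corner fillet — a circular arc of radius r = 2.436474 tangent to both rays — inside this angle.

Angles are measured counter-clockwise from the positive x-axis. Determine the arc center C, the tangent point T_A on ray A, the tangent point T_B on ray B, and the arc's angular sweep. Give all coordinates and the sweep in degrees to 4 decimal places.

bisector direction at 39.7782° = (0.768527,0.639817)
center distance |VC| = r/sin(θ/2) = 2.436474/sin(19.8195°) = 7.186007
C = V + |VC|·bis = (-15.2410,-2.1527)
T_A = V + ((C−V)·d_A)·d_A = V + 6.7603·d_A = (-14.4094,-4.4428)
T_B = V + ((C−V)·d_B)·d_B = V + 6.7603·d_B = (-17.3425,-0.9197)
sweep = 180° − θ = 140.3610°

center=(-15.2410,-2.1527) T_A=(-14.4094,-4.4428) T_B=(-17.3425,-0.9197) sweep=140.3610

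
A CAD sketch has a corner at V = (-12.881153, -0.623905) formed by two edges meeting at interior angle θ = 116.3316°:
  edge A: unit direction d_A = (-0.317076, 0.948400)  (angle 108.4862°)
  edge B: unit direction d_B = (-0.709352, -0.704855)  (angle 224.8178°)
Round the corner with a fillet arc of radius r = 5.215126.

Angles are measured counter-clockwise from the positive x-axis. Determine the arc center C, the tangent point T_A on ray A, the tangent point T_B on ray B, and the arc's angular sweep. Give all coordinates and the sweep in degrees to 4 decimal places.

bisector direction at 166.6520° = (-0.972986,0.230865)
center distance |VC| = r/sin(θ/2) = 5.215126/sin(58.1658°) = 6.138490
C = V + |VC|·bis = (-18.8538,0.7933)
T_A = V + ((C−V)·d_A)·d_A = V + 3.2378·d_A = (-13.9078,2.4468)
T_B = V + ((C−V)·d_B)·d_B = V + 3.2378·d_B = (-15.1779,-2.9061)
sweep = 180° − θ = 63.6684°

center=(-18.8538,0.7933) T_A=(-13.9078,2.4468) T_B=(-15.1779,-2.9061) sweep=63.6684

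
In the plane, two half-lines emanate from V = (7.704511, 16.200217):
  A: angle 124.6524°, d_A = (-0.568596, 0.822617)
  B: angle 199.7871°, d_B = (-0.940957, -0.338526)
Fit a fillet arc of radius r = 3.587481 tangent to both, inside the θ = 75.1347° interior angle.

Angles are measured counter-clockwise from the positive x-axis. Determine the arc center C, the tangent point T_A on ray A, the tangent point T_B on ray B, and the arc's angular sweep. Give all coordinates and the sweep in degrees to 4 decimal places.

bisector direction at 162.2198° = (-0.952235,0.305367)
center distance |VC| = r/sin(θ/2) = 3.587481/sin(37.5673°) = 5.884072
C = V + |VC|·bis = (2.1015,17.9970)
T_A = V + ((C−V)·d_A)·d_A = V + 4.6639·d_A = (5.0526,20.0368)
T_B = V + ((C−V)·d_B)·d_B = V + 4.6639·d_B = (3.3159,14.6214)
sweep = 180° − θ = 104.8653°

center=(2.1015,17.9970) T_A=(5.0526,20.0368) T_B=(3.3159,14.6214) sweep=104.8653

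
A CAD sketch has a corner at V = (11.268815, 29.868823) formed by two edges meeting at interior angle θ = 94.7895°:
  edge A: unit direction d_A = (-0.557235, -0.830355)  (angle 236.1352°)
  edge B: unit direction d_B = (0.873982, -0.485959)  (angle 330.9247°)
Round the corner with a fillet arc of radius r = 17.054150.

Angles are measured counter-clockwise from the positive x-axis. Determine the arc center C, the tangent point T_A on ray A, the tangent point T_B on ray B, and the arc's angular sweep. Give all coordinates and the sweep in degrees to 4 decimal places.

center=(16.6896,7.3416) T_A=(2.5286,16.8447) T_B=(24.9772,22.2466) sweep=85.2105

bisector direction at 283.5300° = (0.233954,-0.972248)
center distance |VC| = r/sin(θ/2) = 17.054150/sin(47.3948°) = 23.170296
C = V + |VC|·bis = (16.6896,7.3416)
T_A = V + ((C−V)·d_A)·d_A = V + 15.6850·d_A = (2.5286,16.8447)
T_B = V + ((C−V)·d_B)·d_B = V + 15.6850·d_B = (24.9772,22.2466)
sweep = 180° − θ = 85.2105°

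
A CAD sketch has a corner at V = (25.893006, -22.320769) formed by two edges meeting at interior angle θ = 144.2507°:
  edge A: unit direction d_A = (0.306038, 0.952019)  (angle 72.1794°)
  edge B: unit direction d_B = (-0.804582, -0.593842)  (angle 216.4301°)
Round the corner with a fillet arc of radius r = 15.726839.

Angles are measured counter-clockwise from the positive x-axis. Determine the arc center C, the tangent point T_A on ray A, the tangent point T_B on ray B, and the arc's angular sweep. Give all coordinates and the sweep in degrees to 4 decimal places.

center=(12.4730,-12.6792) T_A=(27.4452,-17.4922) T_B=(21.8122,-25.3327) sweep=35.7493

bisector direction at 144.3048° = (-0.812132,0.583474)
center distance |VC| = r/sin(θ/2) = 15.726839/sin(72.1253°) = 16.524470
C = V + |VC|·bis = (12.4730,-12.6792)
T_A = V + ((C−V)·d_A)·d_A = V + 5.0719·d_A = (27.4452,-17.4922)
T_B = V + ((C−V)·d_B)·d_B = V + 5.0719·d_B = (21.8122,-25.3327)
sweep = 180° − θ = 35.7493°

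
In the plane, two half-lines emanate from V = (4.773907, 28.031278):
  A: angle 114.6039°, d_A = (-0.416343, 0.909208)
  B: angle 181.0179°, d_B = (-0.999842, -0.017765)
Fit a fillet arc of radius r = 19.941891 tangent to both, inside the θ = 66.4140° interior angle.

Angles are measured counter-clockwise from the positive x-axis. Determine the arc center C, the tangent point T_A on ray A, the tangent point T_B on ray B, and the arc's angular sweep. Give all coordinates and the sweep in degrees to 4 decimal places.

bisector direction at 147.8109° = (-0.846295,0.532715)
center distance |VC| = r/sin(θ/2) = 19.941891/sin(33.2070°) = 36.412542
C = V + |VC|·bis = (-26.0418,47.4288)
T_A = V + ((C−V)·d_A)·d_A = V + 30.4663·d_A = (-7.9105,55.7315)
T_B = V + ((C−V)·d_B)·d_B = V + 30.4663·d_B = (-25.6876,27.4901)
sweep = 180° − θ = 113.5860°

center=(-26.0418,47.4288) T_A=(-7.9105,55.7315) T_B=(-25.6876,27.4901) sweep=113.5860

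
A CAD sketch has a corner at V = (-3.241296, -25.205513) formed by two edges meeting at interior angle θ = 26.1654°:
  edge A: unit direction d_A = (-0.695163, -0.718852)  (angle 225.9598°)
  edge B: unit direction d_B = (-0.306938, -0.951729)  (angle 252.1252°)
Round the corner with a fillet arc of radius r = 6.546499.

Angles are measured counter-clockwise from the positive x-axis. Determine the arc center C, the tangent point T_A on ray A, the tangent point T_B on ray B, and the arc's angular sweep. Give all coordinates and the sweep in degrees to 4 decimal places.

bisector direction at 239.0425° = (-0.514402,-0.857549)
center distance |VC| = r/sin(θ/2) = 6.546499/sin(13.0827°) = 28.921097
C = V + |VC|·bis = (-18.1184,-50.0068)
T_A = V + ((C−V)·d_A)·d_A = V + 28.1704·d_A = (-22.8243,-45.4559)
T_B = V + ((C−V)·d_B)·d_B = V + 28.1704·d_B = (-11.8879,-52.0161)
sweep = 180° − θ = 153.8346°

center=(-18.1184,-50.0068) T_A=(-22.8243,-45.4559) T_B=(-11.8879,-52.0161) sweep=153.8346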